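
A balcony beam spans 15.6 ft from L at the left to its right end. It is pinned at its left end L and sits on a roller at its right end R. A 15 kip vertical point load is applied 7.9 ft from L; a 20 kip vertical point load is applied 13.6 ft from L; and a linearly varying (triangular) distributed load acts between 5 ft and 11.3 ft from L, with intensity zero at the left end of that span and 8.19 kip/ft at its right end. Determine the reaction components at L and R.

L_x = 0, L_y = 20.55 kip, R_y = 40.25 kip

Resultant of the triangular load: ½ × 8.19 × 6.3 = 25.7985 kip, acting at 9.2 ft from L (one-third of the span from the peak).
Taking moments about L: R_y·15.6 − 15·7.9 − 20·13.6 − (½·8.19·6.3)·9.2 = 0 → R_y = 627.8462/15.6 = 40.2466 ≈ 40.25 kip.
ΣF_y = 0: L_y + 40.2466 − 15 − 20 − ½·8.19·6.3 = 0 → L_y = 20.55 kip.
ΣF_x = 0: no horizontal applied forces, so L_x = 0.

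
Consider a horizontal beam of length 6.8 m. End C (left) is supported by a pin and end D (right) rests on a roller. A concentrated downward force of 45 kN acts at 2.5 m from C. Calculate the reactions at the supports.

ΣM about C: D_y·6.8 − 45·2.5 = 0 → D_y = 112.5/6.8 = 16.5441 ≈ 16.54 kN.
ΣF_y = 0: C_y + 16.5441 − 45 = 0 → C_y = 28.46 kN.
ΣF_x = 0: no horizontal applied forces, so C_x = 0.

C_x = 0, C_y = 28.46 kN, D_y = 16.54 kN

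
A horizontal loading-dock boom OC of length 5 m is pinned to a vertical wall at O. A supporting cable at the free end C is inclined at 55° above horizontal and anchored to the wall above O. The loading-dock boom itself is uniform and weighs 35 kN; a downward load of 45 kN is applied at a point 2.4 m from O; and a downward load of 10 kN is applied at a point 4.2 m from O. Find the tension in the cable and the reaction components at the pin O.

ΣM about O: T·sin55°·5 − 35·2.5 − 45·2.4 − 10·4.2 = 0 → T = 237.5/(5·0.819152) = 57.9868 ≈ 57.99 kN.
ΣF_x = 0: O_x − T·cos55° = 0 → O_x = 57.9868 × 0.573576 = 33.26 kN.
ΣF_y = 0: O_y + T·sin55° − 35 − 45 − 10 = 0 → O_y = 90 − 57.9868 × 0.819152 = 42.50 kN.

T = 57.99 kN, O_x = 33.26 kN, O_y = 42.50 kN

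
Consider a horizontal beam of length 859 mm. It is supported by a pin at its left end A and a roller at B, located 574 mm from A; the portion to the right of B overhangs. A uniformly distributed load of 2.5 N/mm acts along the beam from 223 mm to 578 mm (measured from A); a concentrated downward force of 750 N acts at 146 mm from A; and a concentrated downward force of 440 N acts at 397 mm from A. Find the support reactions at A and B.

Resultant of the distributed load: 2.5 × 355 = 887.5 N at 400.5 mm from A.
Moments about A: B_y·574 − (2.5·355)·400.5 − 750·146 − 440·397 = 0 → B_y = 639623.75/574 = 1114.33 ≈ 1114 N.
ΣF_y = 0: A_y + 1114.33 − 2.5·355 − 750 − 440 = 0 → A_y = 963.2 N.
ΣF_x = 0: no horizontal applied forces, so A_x = 0.

A_x = 0, A_y = 963.2 N, B_y = 1114 N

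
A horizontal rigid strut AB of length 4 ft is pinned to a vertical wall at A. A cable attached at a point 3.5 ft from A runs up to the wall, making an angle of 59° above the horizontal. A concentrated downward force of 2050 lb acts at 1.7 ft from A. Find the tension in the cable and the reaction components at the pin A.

T = 1162 lb, A_x = 598.3 lb, A_y = 1054 lb

ΣM about A: T·sin59°·3.5 − 2050·1.7 = 0 → T = 3485/(3.5·0.857167) = 1161.63 ≈ 1162 lb.
ΣF_x = 0: A_x − T·cos59° = 0 → A_x = 1161.63 × 0.515038 = 598.3 lb.
ΣF_y = 0: A_y + T·sin59° − 2050 = 0 → A_y = 2050 − 1161.63 × 0.857167 = 1054 lb.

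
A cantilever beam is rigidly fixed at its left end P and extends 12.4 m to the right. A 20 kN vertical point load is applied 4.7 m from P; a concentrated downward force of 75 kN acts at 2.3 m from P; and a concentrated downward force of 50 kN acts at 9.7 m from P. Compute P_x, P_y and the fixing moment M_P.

P_x = 0, P_y = 145.0 kN, M_P = 751.5 kN·m

ΣF_x = 0: P_x = 0.
ΣF_y = 0: P_y − 20 − 75 − 50 = 0 → P_y = 145.0 kN.
ΣM about P: M_P − 20·4.7 − 75·2.3 − 50·9.7 = 0 → M_P = 751.5 kN·m.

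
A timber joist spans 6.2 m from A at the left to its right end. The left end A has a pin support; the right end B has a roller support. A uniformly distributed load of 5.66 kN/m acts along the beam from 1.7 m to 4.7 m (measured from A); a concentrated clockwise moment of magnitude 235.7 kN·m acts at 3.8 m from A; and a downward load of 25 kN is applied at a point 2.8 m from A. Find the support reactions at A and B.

Resultant of the distributed load: 5.66 × 3 = 16.98 kN at 3.2 m from A.
Taking moments about A: B_y·6.2 − (5.66·3)·3.2 − 235.7 − 25·2.8 = 0 → B_y = 360.036/6.2 = 58.0703 ≈ 58.07 kN.
ΣF_y = 0: A_y + 58.0703 − 5.66·3 − 25 = 0 → A_y = -16.09 kN.
ΣF_x = 0: no horizontal applied forces, so A_x = 0.

A_x = 0, A_y = -16.09 kN, B_y = 58.07 kN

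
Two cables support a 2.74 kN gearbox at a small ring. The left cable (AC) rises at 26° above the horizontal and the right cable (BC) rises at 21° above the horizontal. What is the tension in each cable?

ΣF_x = 0: −T_AC·cos26° + T_BC·cos21° = 0 → T_BC = 0.962739·T_AC.
ΣF_y = 0: T_AC·sin26° + T_BC·sin21° = 2.74.
Substitute: T_AC·(0.438371 + 0.962739·0.358368) = 2.74 → T_AC = 3.49764 ≈ 3.498 kN.
Then T_BC = 0.962739 × 3.49764 = 3.367 kN.

T_AC = 3.498 kN, T_BC = 3.367 kN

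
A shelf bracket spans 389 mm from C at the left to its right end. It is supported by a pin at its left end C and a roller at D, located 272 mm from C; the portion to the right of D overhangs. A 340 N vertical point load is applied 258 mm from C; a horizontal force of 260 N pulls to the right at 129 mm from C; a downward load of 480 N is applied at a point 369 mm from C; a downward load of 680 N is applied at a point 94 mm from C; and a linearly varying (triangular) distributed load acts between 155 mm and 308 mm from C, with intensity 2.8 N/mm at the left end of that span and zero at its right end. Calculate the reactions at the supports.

Resultant of the triangular load: ½ × 2.8 × 153 = 214.2 N, acting at 206 mm from C (one-third of the span from the peak).
ΣM about C: D_y·272 − 340·258 − 480·369 − 680·94 − (½·2.8·153)·206 = 0 → D_y = 372885.2/272 = 1370.9 ≈ 1371 N.
ΣF_y = 0: C_y + 1370.9 − 340 − 480 − 680 − ½·2.8·153 = 0 → C_y = 343.3 N.
ΣF_x = 0: C_x + 260 = 0 → C_x = -260.0 N.

C_x = -260.0 N, C_y = 343.3 N, D_y = 1371 N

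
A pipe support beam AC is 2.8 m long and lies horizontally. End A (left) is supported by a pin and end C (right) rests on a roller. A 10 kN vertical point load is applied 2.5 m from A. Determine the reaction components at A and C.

A_x = 0, A_y = 1.071 kN, C_y = 8.929 kN

Moments about A: C_y·2.8 − 10·2.5 = 0 → C_y = 25/2.8 = 8.92857 ≈ 8.929 kN.
ΣF_y = 0: A_y + 8.92857 − 10 = 0 → A_y = 1.071 kN.
ΣF_x = 0: no horizontal applied forces, so A_x = 0.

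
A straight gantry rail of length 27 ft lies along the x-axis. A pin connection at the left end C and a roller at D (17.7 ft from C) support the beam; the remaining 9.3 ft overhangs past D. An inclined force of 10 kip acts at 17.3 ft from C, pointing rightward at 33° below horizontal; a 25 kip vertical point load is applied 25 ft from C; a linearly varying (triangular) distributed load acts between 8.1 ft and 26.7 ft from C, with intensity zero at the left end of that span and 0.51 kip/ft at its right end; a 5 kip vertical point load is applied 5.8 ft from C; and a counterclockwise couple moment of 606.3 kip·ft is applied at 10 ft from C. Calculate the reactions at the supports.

Resultant of the triangular load: ½ × 0.51 × 18.6 = 4.743 kip, acting at 20.5 ft from C (one-third of the span from the peak).
ΣM about C: D_y·17.7 − 10·sin33°·17.3 − 25·25 − (½·0.51·18.6)·20.5 − 5·5.8 + 606.3 = 0 → D_y = 239.154/17.7 = 13.5115 ≈ 13.51 kip.
ΣF_y = 0: C_y + 13.5115 − 10·sin33° − 25 − ½·0.51·18.6 − 5 = 0 → C_y = 26.68 kip.
ΣF_x = 0: C_x + 10·cos33° = 0 → C_x = -8.387 kip.

C_x = -8.387 kip, C_y = 26.68 kip, D_y = 13.51 kip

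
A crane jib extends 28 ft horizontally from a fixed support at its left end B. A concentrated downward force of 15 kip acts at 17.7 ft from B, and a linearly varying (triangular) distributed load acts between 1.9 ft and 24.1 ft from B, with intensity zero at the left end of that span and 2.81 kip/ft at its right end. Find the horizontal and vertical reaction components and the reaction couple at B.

B_x = 0, B_y = 46.19 kip, M_B = 786.4 kip·ft

Resultant of the triangular load: ½ × 2.81 × 22.2 = 31.191 kip, acting at 16.7 ft from B (one-third of the span from the peak).
ΣF_x = 0: B_x = 0.
ΣF_y = 0: B_y − 15 − ½·2.81·22.2 = 0 → B_y = 46.19 kip.
ΣM about B: M_B − 15·17.7 − (½·2.81·22.2)·16.7 = 0 → M_B = 786.4 kip·ft.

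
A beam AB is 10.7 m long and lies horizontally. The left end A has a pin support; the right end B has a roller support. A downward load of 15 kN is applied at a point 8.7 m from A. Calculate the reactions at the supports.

A_x = 0, A_y = 2.804 kN, B_y = 12.20 kN

Taking moments about A: B_y·10.7 − 15·8.7 = 0 → B_y = 130.5/10.7 = 12.1963 ≈ 12.20 kN.
ΣF_y = 0: A_y + 12.1963 − 15 = 0 → A_y = 2.804 kN.
ΣF_x = 0: no horizontal applied forces, so A_x = 0.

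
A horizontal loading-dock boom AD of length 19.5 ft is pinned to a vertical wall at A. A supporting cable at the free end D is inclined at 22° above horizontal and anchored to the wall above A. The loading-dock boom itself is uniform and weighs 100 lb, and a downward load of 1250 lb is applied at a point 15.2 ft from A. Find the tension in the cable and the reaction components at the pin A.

T = 2734 lb, A_x = 2535 lb, A_y = 325.6 lb

ΣM about A: T·sin22°·19.5 − 100·9.75 − 1250·15.2 = 0 → T = 19975/(19.5·0.374607) = 2734.49 ≈ 2734 lb.
ΣF_x = 0: A_x − T·cos22° = 0 → A_x = 2734.49 × 0.927184 = 2535 lb.
ΣF_y = 0: A_y + T·sin22° − 100 − 1250 = 0 → A_y = 1350 − 2734.49 × 0.374607 = 325.6 lb.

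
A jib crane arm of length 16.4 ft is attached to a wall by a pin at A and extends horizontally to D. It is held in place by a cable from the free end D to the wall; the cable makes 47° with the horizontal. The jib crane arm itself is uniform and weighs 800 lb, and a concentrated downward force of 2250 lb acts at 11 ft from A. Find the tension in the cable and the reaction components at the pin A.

T = 2610 lb, A_x = 1780 lb, A_y = 1141 lb

ΣM about A: T·sin47°·16.4 − 800·8.2 − 2250·11 = 0 → T = 31310/(16.4·0.731354) = 2610.43 ≈ 2610 lb.
ΣF_x = 0: A_x − T·cos47° = 0 → A_x = 2610.43 × 0.681998 = 1780 lb.
ΣF_y = 0: A_y + T·sin47° − 800 − 2250 = 0 → A_y = 3050 − 2610.43 × 0.731354 = 1141 lb.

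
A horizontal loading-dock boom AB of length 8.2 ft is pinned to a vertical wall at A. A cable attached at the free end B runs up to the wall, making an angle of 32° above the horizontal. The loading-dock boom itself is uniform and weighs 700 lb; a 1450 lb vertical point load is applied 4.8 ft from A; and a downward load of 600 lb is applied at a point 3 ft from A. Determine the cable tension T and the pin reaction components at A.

T = 2676 lb, A_x = 2270 lb, A_y = 1332 lb

ΣM about A: T·sin32°·8.2 − 700·4.1 − 1450·4.8 − 600·3 = 0 → T = 11630/(8.2·0.529919) = 2676.43 ≈ 2676 lb.
ΣF_x = 0: A_x − T·cos32° = 0 → A_x = 2676.43 × 0.848048 = 2270 lb.
ΣF_y = 0: A_y + T·sin32° − 700 − 1450 − 600 = 0 → A_y = 2750 − 2676.43 × 0.529919 = 1332 lb.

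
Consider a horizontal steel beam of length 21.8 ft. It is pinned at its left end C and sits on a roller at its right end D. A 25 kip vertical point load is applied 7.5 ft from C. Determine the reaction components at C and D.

C_x = 0, C_y = 16.40 kip, D_y = 8.601 kip

ΣM about C: D_y·21.8 − 25·7.5 = 0 → D_y = 187.5/21.8 = 8.60092 ≈ 8.601 kip.
ΣF_y = 0: C_y + 8.60092 − 25 = 0 → C_y = 16.40 kip.
ΣF_x = 0: no horizontal applied forces, so C_x = 0.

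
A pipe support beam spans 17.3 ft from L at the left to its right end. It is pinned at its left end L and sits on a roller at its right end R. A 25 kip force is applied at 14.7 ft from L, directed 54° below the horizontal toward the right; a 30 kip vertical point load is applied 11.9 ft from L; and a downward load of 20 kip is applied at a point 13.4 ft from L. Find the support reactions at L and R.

L_x = -14.69 kip, L_y = 16.91 kip, R_y = 53.31 kip

Moments about L: R_y·17.3 − 25·sin54°·14.7 − 30·11.9 − 20·13.4 = 0 → R_y = 922.314/17.3 = 53.3129 ≈ 53.31 kip.
ΣF_y = 0: L_y + 53.3129 − 25·sin54° − 30 − 20 = 0 → L_y = 16.91 kip.
ΣF_x = 0: L_x + 25·cos54° = 0 → L_x = -14.69 kip.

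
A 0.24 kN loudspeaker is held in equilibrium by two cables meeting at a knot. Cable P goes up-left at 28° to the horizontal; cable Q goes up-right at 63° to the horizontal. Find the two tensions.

ΣF_x = 0: −T_P·cos28° + T_Q·cos63° = 0 → T_Q = 1.94486·T_P.
ΣF_y = 0: T_P·sin28° + T_Q·sin63° = 0.24.
Substitute: T_P·(0.469472 + 1.94486·0.891007) = 0.24 → T_P = 0.108974 ≈ 0.1090 kN.
Then T_Q = 1.94486 × 0.108974 = 0.2119 kN.

T_P = 0.1090 kN, T_Q = 0.2119 kN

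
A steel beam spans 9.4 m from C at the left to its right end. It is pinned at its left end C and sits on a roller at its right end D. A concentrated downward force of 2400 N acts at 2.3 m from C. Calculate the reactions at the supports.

Taking moments about C: D_y·9.4 − 2400·2.3 = 0 → D_y = 5520/9.4 = 587.234 ≈ 587.2 N.
ΣF_y = 0: C_y + 587.234 − 2400 = 0 → C_y = 1813 N.
ΣF_x = 0: no horizontal applied forces, so C_x = 0.

C_x = 0, C_y = 1813 N, D_y = 587.2 N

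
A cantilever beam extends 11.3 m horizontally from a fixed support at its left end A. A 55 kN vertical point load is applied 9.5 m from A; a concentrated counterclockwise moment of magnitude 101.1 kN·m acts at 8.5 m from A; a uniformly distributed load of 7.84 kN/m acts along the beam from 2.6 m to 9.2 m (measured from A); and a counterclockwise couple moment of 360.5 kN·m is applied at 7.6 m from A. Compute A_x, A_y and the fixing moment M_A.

Resultant of the distributed load: 7.84 × 6.6 = 51.744 kN at 5.9 m from A.
ΣF_x = 0: A_x = 0.
ΣF_y = 0: A_y − 55 − 7.84·6.6 = 0 → A_y = 106.7 kN.
ΣM about A: M_A − 55·9.5 + 101.1 − (7.84·6.6)·5.9 + 360.5 = 0 → M_A = 366.2 kN·m.

A_x = 0, A_y = 106.7 kN, M_A = 366.2 kN·m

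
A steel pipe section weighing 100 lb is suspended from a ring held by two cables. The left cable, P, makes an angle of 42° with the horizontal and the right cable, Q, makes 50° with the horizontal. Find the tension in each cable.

T_P = 64.32 lb, T_Q = 74.36 lb

ΣF_x = 0: −T_P·cos42° + T_Q·cos50° = 0 → T_Q = 1.15613·T_P.
ΣF_y = 0: T_P·sin42° + T_Q·sin50° = 100.
Substitute: T_P·(0.669131 + 1.15613·0.766044) = 100 → T_P = 64.3179 ≈ 64.32 lb.
Then T_Q = 1.15613 × 64.3179 = 74.36 lb.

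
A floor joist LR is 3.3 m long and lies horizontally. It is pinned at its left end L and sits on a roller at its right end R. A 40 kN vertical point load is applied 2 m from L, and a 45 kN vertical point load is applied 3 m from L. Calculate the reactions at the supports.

Moments about L: R_y·3.3 − 40·2 − 45·3 = 0 → R_y = 215/3.3 = 65.1515 ≈ 65.15 kN.
ΣF_y = 0: L_y + 65.1515 − 40 − 45 = 0 → L_y = 19.85 kN.
ΣF_x = 0: no horizontal applied forces, so L_x = 0.

L_x = 0, L_y = 19.85 kN, R_y = 65.15 kN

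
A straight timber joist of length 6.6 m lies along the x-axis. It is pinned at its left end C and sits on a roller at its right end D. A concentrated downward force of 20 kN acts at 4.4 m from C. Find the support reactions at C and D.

Taking moments about C: D_y·6.6 − 20·4.4 = 0 → D_y = 88/6.6 = 13.3333 ≈ 13.33 kN.
ΣF_y = 0: C_y + 13.3333 − 20 = 0 → C_y = 6.667 kN.
ΣF_x = 0: no horizontal applied forces, so C_x = 0.

C_x = 0, C_y = 6.667 kN, D_y = 13.33 kN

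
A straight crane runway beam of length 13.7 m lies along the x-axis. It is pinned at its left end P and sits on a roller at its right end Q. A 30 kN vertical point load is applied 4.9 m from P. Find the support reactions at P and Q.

Taking moments about P: Q_y·13.7 − 30·4.9 = 0 → Q_y = 147/13.7 = 10.7299 ≈ 10.73 kN.
ΣF_y = 0: P_y + 10.7299 − 30 = 0 → P_y = 19.27 kN.
ΣF_x = 0: no horizontal applied forces, so P_x = 0.

P_x = 0, P_y = 19.27 kN, Q_y = 10.73 kN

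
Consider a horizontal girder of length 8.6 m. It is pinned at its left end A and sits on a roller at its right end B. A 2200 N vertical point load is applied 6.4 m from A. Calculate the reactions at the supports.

A_x = 0, A_y = 562.8 N, B_y = 1637 N

ΣM about A: B_y·8.6 − 2200·6.4 = 0 → B_y = 14080/8.6 = 1637.21 ≈ 1637 N.
ΣF_y = 0: A_y + 1637.21 − 2200 = 0 → A_y = 562.8 N.
ΣF_x = 0: no horizontal applied forces, so A_x = 0.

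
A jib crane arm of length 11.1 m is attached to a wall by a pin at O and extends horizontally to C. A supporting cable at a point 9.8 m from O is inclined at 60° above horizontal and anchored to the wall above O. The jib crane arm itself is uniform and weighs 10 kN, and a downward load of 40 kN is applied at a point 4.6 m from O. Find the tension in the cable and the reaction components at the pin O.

T = 28.22 kN, O_x = 14.11 kN, O_y = 25.56 kN

ΣM about O: T·sin60°·9.8 − 10·5.55 − 40·4.6 = 0 → T = 239.5/(9.8·0.866025) = 28.2195 ≈ 28.22 kN.
ΣF_x = 0: O_x − T·cos60° = 0 → O_x = 28.2195 × 0.5 = 14.11 kN.
ΣF_y = 0: O_y + T·sin60° − 10 − 40 = 0 → O_y = 50 − 28.2195 × 0.866025 = 25.56 kN.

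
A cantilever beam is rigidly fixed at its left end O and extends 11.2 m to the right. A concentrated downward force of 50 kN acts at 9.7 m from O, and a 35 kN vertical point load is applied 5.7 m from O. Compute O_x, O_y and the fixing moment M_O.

ΣF_x = 0: O_x = 0.
ΣF_y = 0: O_y − 50 − 35 = 0 → O_y = 85.00 kN.
ΣM about O: M_O − 50·9.7 − 35·5.7 = 0 → M_O = 684.5 kN·m.

O_x = 0, O_y = 85.00 kN, M_O = 684.5 kN·m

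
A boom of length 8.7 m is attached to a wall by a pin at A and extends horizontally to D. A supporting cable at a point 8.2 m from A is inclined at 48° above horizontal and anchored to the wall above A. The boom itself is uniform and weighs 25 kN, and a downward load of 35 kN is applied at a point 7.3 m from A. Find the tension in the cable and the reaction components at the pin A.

ΣM about A: T·sin48°·8.2 − 25·4.35 − 35·7.3 = 0 → T = 364.25/(8.2·0.743145) = 59.774 ≈ 59.77 kN.
ΣF_x = 0: A_x − T·cos48° = 0 → A_x = 59.774 × 0.669131 = 40.00 kN.
ΣF_y = 0: A_y + T·sin48° − 25 − 35 = 0 → A_y = 60 − 59.774 × 0.743145 = 15.58 kN.

T = 59.77 kN, A_x = 40.00 kN, A_y = 15.58 kN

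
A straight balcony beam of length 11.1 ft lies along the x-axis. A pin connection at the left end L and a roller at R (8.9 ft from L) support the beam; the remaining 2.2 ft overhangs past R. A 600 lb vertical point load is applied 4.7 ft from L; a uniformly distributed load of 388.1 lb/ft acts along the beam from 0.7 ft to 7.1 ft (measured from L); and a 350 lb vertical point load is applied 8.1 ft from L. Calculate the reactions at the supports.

L_x = 0, L_y = 1710 lb, R_y = 1724 lb

Resultant of the distributed load: 388.1 × 6.4 = 2483.84 lb at 3.9 ft from L.
Taking moments about L: R_y·8.9 − 600·4.7 − (388.1·6.4)·3.9 − 350·8.1 = 0 → R_y = 15341.976/8.9 = 1723.82 ≈ 1724 lb.
ΣF_y = 0: L_y + 1723.82 − 600 − 388.1·6.4 − 350 = 0 → L_y = 1710 lb.
ΣF_x = 0: no horizontal applied forces, so L_x = 0.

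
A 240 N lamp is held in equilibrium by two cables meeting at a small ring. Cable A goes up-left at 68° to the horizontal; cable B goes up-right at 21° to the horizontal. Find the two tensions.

ΣF_x = 0: −T_A·cos68° + T_B·cos21° = 0 → T_B = 0.401258·T_A.
ΣF_y = 0: T_A·sin68° + T_B·sin21° = 240.
Substitute: T_A·(0.927184 + 0.401258·0.358368) = 240 → T_A = 224.093 ≈ 224.1 N.
Then T_B = 0.401258 × 224.093 = 89.92 N.

T_A = 224.1 N, T_B = 89.92 N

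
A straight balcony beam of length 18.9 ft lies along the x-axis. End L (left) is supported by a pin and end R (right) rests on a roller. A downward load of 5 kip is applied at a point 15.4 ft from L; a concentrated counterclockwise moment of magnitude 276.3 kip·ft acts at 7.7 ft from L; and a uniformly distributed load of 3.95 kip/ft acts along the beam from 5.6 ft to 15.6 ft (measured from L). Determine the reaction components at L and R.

L_x = 0, L_y = 32.89 kip, R_y = 11.61 kip

Resultant of the distributed load: 3.95 × 10 = 39.5 kip at 10.6 ft from L.
Taking moments about L: R_y·18.9 − 5·15.4 + 276.3 − (3.95·10)·10.6 = 0 → R_y = 219.4/18.9 = 11.6085 ≈ 11.61 kip.
ΣF_y = 0: L_y + 11.6085 − 5 − 3.95·10 = 0 → L_y = 32.89 kip.
ΣF_x = 0: no horizontal applied forces, so L_x = 0.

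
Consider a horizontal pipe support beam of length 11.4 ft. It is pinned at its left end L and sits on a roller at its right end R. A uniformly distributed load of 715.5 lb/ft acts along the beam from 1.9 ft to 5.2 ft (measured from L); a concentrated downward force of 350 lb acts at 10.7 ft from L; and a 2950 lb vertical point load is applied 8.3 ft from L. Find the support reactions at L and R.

L_x = 0, L_y = 2450 lb, R_y = 3212 lb

Resultant of the distributed load: 715.5 × 3.3 = 2361.15 lb at 3.55 ft from L.
Taking moments about L: R_y·11.4 − (715.5·3.3)·3.55 − 350·10.7 − 2950·8.3 = 0 → R_y = 36612.0825/11.4 = 3211.59 ≈ 3212 lb.
ΣF_y = 0: L_y + 3211.59 − 715.5·3.3 − 350 − 2950 = 0 → L_y = 2450 lb.
ΣF_x = 0: no horizontal applied forces, so L_x = 0.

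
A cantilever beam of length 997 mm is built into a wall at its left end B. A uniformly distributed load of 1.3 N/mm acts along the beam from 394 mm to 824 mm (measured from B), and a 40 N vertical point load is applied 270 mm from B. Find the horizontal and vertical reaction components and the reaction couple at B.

Resultant of the distributed load: 1.3 × 430 = 559 N at 609 mm from B.
ΣF_x = 0: B_x = 0.
ΣF_y = 0: B_y − 1.3·430 − 40 = 0 → B_y = 599.0 N.
ΣM about B: M_B − (1.3·430)·609 − 40·270 = 0 → M_B = 351200 N·mm.

B_x = 0, B_y = 599.0 N, M_B = 351200 N·mm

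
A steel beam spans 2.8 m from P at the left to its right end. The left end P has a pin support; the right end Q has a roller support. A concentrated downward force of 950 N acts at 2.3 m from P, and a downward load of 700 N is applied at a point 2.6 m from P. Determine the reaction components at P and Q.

Taking moments about P: Q_y·2.8 − 950·2.3 − 700·2.6 = 0 → Q_y = 4005/2.8 = 1430.36 ≈ 1430 N.
ΣF_y = 0: P_y + 1430.36 − 950 − 700 = 0 → P_y = 219.6 N.
ΣF_x = 0: no horizontal applied forces, so P_x = 0.

P_x = 0, P_y = 219.6 N, Q_y = 1430 N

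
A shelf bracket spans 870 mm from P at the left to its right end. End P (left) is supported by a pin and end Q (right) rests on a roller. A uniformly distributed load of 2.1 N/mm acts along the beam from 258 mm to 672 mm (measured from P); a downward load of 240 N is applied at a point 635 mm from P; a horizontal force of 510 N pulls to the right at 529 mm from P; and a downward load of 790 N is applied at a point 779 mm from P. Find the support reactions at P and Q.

Resultant of the distributed load: 2.1 × 414 = 869.4 N at 465 mm from P.
Taking moments about P: Q_y·870 − (2.1·414)·465 − 240·635 − 790·779 = 0 → Q_y = 1172081/870 = 1347.22 ≈ 1347 N.
ΣF_y = 0: P_y + 1347.22 − 2.1·414 − 240 − 790 = 0 → P_y = 552.2 N.
ΣF_x = 0: P_x + 510 = 0 → P_x = -510.0 N.

P_x = -510.0 N, P_y = 552.2 N, Q_y = 1347 N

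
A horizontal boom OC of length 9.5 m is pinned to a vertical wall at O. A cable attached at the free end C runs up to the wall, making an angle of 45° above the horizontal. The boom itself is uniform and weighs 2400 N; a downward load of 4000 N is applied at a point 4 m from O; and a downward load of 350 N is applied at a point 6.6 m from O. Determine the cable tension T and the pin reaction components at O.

T = 4423 N, O_x = 3127 N, O_y = 3623 N

ΣM about O: T·sin45°·9.5 − 2400·4.75 − 4000·4 − 350·6.6 = 0 → T = 29710/(9.5·0.707107) = 4422.77 ≈ 4423 N.
ΣF_x = 0: O_x − T·cos45° = 0 → O_x = 4422.77 × 0.707107 = 3127 N.
ΣF_y = 0: O_y + T·sin45° − 2400 − 4000 − 350 = 0 → O_y = 6750 − 4422.77 × 0.707107 = 3623 N.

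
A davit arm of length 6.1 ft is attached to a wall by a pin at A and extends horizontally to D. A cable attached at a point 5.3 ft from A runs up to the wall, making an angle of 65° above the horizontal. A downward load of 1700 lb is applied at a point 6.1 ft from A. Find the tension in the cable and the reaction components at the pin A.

T = 2159 lb, A_x = 912.4 lb, A_y = -256.6 lb

ΣM about A: T·sin65°·5.3 − 1700·6.1 = 0 → T = 10370/(5.3·0.906308) = 2158.87 ≈ 2159 lb.
ΣF_x = 0: A_x − T·cos65° = 0 → A_x = 2158.87 × 0.422618 = 912.4 lb.
ΣF_y = 0: A_y + T·sin65° − 1700 = 0 → A_y = 1700 − 2158.87 × 0.906308 = -256.6 lb.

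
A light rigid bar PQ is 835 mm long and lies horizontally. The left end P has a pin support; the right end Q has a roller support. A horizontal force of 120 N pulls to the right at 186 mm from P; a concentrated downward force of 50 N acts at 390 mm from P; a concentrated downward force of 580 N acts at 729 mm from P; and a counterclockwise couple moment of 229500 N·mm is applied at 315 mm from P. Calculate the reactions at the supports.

P_x = -120.0 N, P_y = 375.1 N, Q_y = 254.9 N

ΣM about P: Q_y·835 − 50·390 − 580·729 + 229500 = 0 → Q_y = 212820/835 = 254.874 ≈ 254.9 N.
ΣF_y = 0: P_y + 254.874 − 50 − 580 = 0 → P_y = 375.1 N.
ΣF_x = 0: P_x + 120 = 0 → P_x = -120.0 N.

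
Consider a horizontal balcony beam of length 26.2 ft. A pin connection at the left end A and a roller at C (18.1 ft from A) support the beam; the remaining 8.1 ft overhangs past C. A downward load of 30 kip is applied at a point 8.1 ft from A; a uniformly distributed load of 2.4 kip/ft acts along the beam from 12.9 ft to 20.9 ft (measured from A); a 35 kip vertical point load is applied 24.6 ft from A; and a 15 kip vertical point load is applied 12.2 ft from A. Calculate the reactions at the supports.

A_x = 0, A_y = 10.17 kip, C_y = 89.03 kip

Resultant of the distributed load: 2.4 × 8 = 19.2 kip at 16.9 ft from A.
Moments about A: C_y·18.1 − 30·8.1 − (2.4·8)·16.9 − 35·24.6 − 15·12.2 = 0 → C_y = 1611.48/18.1 = 89.032 ≈ 89.03 kip.
ΣF_y = 0: A_y + 89.032 − 30 − 2.4·8 − 35 − 15 = 0 → A_y = 10.17 kip.
ΣF_x = 0: no horizontal applied forces, so A_x = 0.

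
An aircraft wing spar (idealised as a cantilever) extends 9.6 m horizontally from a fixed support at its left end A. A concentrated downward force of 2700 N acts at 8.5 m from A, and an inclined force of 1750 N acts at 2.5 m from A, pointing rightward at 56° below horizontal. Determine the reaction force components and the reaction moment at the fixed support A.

A_x = -978.6 N, A_y = 4151 N, M_A = 26580 N·m

ΣF_x = 0: A_x + 1750·cos56° = 0 → A_x = -978.6 N.
ΣF_y = 0: A_y − 2700 − 1750·sin56° = 0 → A_y = 4151 N.
ΣM about A: M_A − 2700·8.5 − 1750·sin56°·2.5 = 0 → M_A = 26580 N·m.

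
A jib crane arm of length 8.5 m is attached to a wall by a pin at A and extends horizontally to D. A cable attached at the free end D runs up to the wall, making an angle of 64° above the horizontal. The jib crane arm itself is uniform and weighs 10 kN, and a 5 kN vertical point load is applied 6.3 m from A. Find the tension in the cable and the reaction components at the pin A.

T = 9.686 kN, A_x = 4.246 kN, A_y = 6.294 kN

ΣM about A: T·sin64°·8.5 − 10·4.25 − 5·6.3 = 0 → T = 74/(8.5·0.898794) = 9.68618 ≈ 9.686 kN.
ΣF_x = 0: A_x − T·cos64° = 0 → A_x = 9.68618 × 0.438371 = 4.246 kN.
ΣF_y = 0: A_y + T·sin64° − 10 − 5 = 0 → A_y = 15 − 9.68618 × 0.898794 = 6.294 kN.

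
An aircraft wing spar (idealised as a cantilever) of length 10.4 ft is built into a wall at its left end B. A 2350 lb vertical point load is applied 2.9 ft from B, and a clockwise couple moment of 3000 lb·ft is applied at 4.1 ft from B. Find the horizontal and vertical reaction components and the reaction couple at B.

B_x = 0, B_y = 2350 lb, M_B = 9815 lb·ft

ΣF_x = 0: B_x = 0.
ΣF_y = 0: B_y − 2350 = 0 → B_y = 2350 lb.
ΣM about B: M_B − 2350·2.9 − 3000 = 0 → M_B = 9815 lb·ft.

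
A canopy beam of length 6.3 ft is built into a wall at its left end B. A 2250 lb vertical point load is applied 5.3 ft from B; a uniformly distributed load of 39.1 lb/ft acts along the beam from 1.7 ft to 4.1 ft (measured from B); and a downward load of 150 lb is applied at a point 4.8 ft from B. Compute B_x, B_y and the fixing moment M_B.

Resultant of the distributed load: 39.1 × 2.4 = 93.84 lb at 2.9 ft from B.
ΣF_x = 0: B_x = 0.
ΣF_y = 0: B_y − 2250 − 39.1·2.4 − 150 = 0 → B_y = 2494 lb.
ΣM about B: M_B − 2250·5.3 − (39.1·2.4)·2.9 − 150·4.8 = 0 → M_B = 12920 lb·ft.

B_x = 0, B_y = 2494 lb, M_B = 12920 lb·ft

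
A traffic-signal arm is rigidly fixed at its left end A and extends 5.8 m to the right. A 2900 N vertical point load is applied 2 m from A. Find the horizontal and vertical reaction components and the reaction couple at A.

ΣF_x = 0: A_x = 0.
ΣF_y = 0: A_y − 2900 = 0 → A_y = 2900 N.
ΣM about A: M_A − 2900·2 = 0 → M_A = 5800 N·m.

A_x = 0, A_y = 2900 N, M_A = 5800 N·m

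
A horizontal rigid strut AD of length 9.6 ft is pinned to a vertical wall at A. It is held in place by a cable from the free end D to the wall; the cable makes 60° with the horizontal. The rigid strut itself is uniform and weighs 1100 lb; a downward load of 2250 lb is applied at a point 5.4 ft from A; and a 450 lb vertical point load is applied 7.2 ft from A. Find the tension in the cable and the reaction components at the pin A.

ΣM about A: T·sin60°·9.6 − 1100·4.8 − 2250·5.4 − 450·7.2 = 0 → T = 20670/(9.6·0.866025) = 2486.22 ≈ 2486 lb.
ΣF_x = 0: A_x − T·cos60° = 0 → A_x = 2486.22 × 0.5 = 1243 lb.
ΣF_y = 0: A_y + T·sin60° − 1100 − 2250 − 450 = 0 → A_y = 3800 − 2486.22 × 0.866025 = 1647 lb.

T = 2486 lb, A_x = 1243 lb, A_y = 1647 lb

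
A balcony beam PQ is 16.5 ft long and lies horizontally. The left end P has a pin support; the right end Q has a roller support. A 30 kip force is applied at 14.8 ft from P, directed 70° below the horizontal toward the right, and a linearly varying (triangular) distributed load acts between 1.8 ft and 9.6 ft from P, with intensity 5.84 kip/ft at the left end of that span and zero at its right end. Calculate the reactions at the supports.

P_x = -10.26 kip, P_y = 19.61 kip, Q_y = 31.36 kip

Resultant of the triangular load: ½ × 5.84 × 7.8 = 22.776 kip, acting at 4.4 ft from P (one-third of the span from the peak).
Moments about P: Q_y·16.5 − 30·sin70°·14.8 − (½·5.84·7.8)·4.4 = 0 → Q_y = 517.438/16.5 = 31.3599 ≈ 31.36 kip.
ΣF_y = 0: P_y + 31.3599 − 30·sin70° − ½·5.84·7.8 = 0 → P_y = 19.61 kip.
ΣF_x = 0: P_x + 30·cos70° = 0 → P_x = -10.26 kip.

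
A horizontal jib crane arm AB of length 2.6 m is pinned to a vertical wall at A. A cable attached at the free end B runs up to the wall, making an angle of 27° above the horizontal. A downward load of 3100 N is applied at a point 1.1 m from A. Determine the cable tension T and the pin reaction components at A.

T = 2889 N, A_x = 2574 N, A_y = 1788 N

ΣM about A: T·sin27°·2.6 − 3100·1.1 = 0 → T = 3410/(2.6·0.45399) = 2888.91 ≈ 2889 N.
ΣF_x = 0: A_x − T·cos27° = 0 → A_x = 2888.91 × 0.891007 = 2574 N.
ΣF_y = 0: A_y + T·sin27° − 3100 = 0 → A_y = 3100 − 2888.91 × 0.45399 = 1788 N.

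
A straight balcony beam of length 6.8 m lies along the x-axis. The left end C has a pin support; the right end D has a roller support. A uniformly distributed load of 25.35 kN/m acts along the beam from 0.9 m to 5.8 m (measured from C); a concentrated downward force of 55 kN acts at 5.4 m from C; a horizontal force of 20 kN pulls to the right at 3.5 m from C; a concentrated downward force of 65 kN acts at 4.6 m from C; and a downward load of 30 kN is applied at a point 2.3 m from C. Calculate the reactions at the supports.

Resultant of the distributed load: 25.35 × 4.9 = 124.215 kN at 3.35 m from C.
Taking moments about C: D_y·6.8 − (25.35·4.9)·3.35 − 55·5.4 − 65·4.6 − 30·2.3 = 0 → D_y = 1081.12025/6.8 = 158.988 ≈ 159.0 kN.
ΣF_y = 0: C_y + 158.988 − 25.35·4.9 − 55 − 65 − 30 = 0 → C_y = 115.2 kN.
ΣF_x = 0: C_x + 20 = 0 → C_x = -20.00 kN.

C_x = -20.00 kN, C_y = 115.2 kN, D_y = 159.0 kN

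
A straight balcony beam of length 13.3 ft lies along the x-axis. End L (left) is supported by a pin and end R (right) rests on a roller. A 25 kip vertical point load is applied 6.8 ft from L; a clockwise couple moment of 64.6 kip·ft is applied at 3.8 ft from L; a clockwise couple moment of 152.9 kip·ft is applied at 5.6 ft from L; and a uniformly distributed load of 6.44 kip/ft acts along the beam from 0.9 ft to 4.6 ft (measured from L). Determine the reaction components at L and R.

Resultant of the distributed load: 6.44 × 3.7 = 23.828 kip at 2.75 ft from L.
Moments about L: R_y·13.3 − 25·6.8 − 64.6 − 152.9 − (6.44·3.7)·2.75 = 0 → R_y = 453.027/13.3 = 34.0622 ≈ 34.06 kip.
ΣF_y = 0: L_y + 34.0622 − 25 − 6.44·3.7 = 0 → L_y = 14.77 kip.
ΣF_x = 0: no horizontal applied forces, so L_x = 0.

L_x = 0, L_y = 14.77 kip, R_y = 34.06 kip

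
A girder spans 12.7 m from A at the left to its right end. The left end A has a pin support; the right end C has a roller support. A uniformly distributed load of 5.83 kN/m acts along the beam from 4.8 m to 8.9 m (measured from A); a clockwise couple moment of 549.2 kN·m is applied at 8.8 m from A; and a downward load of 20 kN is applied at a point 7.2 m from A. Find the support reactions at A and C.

A_x = 0, A_y = -23.57 kN, C_y = 67.48 kN

Resultant of the distributed load: 5.83 × 4.1 = 23.903 kN at 6.85 m from A.
ΣM about A: C_y·12.7 − (5.83·4.1)·6.85 − 549.2 − 20·7.2 = 0 → C_y = 856.93555/12.7 = 67.4752 ≈ 67.48 kN.
ΣF_y = 0: A_y + 67.4752 − 5.83·4.1 − 20 = 0 → A_y = -23.57 kN.
ΣF_x = 0: no horizontal applied forces, so A_x = 0.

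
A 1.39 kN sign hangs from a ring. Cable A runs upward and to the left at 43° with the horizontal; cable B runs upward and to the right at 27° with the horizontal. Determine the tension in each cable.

T_A = 1.318 kN, T_B = 1.082 kN

ΣF_x = 0: −T_A·cos43° + T_B·cos27° = 0 → T_B = 0.820817·T_A.
ΣF_y = 0: T_A·sin43° + T_B·sin27° = 1.39.
Substitute: T_A·(0.681998 + 0.820817·0.45399) = 1.39 → T_A = 1.31798 ≈ 1.318 kN.
Then T_B = 0.820817 × 1.31798 = 1.082 kN.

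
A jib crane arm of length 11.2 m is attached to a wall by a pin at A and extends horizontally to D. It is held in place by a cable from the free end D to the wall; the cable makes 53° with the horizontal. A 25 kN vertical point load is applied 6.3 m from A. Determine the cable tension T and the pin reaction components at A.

ΣM about A: T·sin53°·11.2 − 25·6.3 = 0 → T = 157.5/(11.2·0.798636) = 17.6081 ≈ 17.61 kN.
ΣF_x = 0: A_x − T·cos53° = 0 → A_x = 17.6081 × 0.601815 = 10.60 kN.
ΣF_y = 0: A_y + T·sin53° − 25 = 0 → A_y = 25 − 17.6081 × 0.798636 = 10.94 kN.

T = 17.61 kN, A_x = 10.60 kN, A_y = 10.94 kN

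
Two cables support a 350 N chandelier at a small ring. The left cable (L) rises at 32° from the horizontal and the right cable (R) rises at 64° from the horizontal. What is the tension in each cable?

ΣF_x = 0: −T_L·cos32° + T_R·cos64° = 0 → T_R = 1.93454·T_L.
ΣF_y = 0: T_L·sin32° + T_R·sin64° = 350.
Substitute: T_L·(0.529919 + 1.93454·0.898794) = 350 → T_L = 154.275 ≈ 154.3 N.
Then T_R = 1.93454 × 154.275 = 298.5 N.

T_L = 154.3 N, T_R = 298.5 N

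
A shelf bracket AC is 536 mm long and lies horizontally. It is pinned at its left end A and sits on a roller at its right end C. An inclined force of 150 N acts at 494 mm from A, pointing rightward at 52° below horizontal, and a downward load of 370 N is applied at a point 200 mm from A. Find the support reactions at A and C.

Taking moments about A: C_y·536 − 150·sin52°·494 − 370·200 = 0 → C_y = 132392/536 = 247.0 N.
ΣF_y = 0: A_y + 247 − 150·sin52° − 370 = 0 → A_y = 241.2 N.
ΣF_x = 0: A_x + 150·cos52° = 0 → A_x = -92.35 N.

A_x = -92.35 N, A_y = 241.2 N, C_y = 247.0 N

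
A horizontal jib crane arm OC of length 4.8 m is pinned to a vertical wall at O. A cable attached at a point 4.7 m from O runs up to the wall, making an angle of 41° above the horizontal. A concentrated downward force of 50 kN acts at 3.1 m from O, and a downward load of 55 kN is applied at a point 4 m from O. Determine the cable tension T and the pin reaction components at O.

ΣM about O: T·sin41°·4.7 − 50·3.1 − 55·4 = 0 → T = 375/(4.7·0.656059) = 121.616 ≈ 121.6 kN.
ΣF_x = 0: O_x − T·cos41° = 0 → O_x = 121.616 × 0.75471 = 91.78 kN.
ΣF_y = 0: O_y + T·sin41° − 50 − 55 = 0 → O_y = 105 − 121.616 × 0.656059 = 25.21 kN.

T = 121.6 kN, O_x = 91.78 kN, O_y = 25.21 kN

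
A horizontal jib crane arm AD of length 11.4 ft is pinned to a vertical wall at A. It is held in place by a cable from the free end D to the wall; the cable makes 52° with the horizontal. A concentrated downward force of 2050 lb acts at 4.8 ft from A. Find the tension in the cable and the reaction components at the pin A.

T = 1095 lb, A_x = 674.4 lb, A_y = 1187 lb

ΣM about A: T·sin52°·11.4 − 2050·4.8 = 0 → T = 9840/(11.4·0.788011) = 1095.36 ≈ 1095 lb.
ΣF_x = 0: A_x − T·cos52° = 0 → A_x = 1095.36 × 0.615661 = 674.4 lb.
ΣF_y = 0: A_y + T·sin52° − 2050 = 0 → A_y = 2050 − 1095.36 × 0.788011 = 1187 lb.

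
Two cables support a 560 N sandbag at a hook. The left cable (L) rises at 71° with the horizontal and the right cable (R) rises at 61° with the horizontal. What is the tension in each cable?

T_L = 365.3 N, T_R = 245.3 N

ΣF_x = 0: −T_L·cos71° + T_R·cos61° = 0 → T_R = 0.671538·T_L.
ΣF_y = 0: T_L·sin71° + T_R·sin61° = 560.
Substitute: T_L·(0.945519 + 0.671538·0.87462) = 560 → T_L = 365.33 ≈ 365.3 N.
Then T_R = 0.671538 × 365.33 = 245.3 N.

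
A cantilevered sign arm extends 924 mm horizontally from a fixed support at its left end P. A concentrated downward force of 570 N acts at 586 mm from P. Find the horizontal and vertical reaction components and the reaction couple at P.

P_x = 0, P_y = 570.0 N, M_P = 334000 N·mm

ΣF_x = 0: P_x = 0.
ΣF_y = 0: P_y − 570 = 0 → P_y = 570.0 N.
ΣM about P: M_P − 570·586 = 0 → M_P = 334000 N·mm.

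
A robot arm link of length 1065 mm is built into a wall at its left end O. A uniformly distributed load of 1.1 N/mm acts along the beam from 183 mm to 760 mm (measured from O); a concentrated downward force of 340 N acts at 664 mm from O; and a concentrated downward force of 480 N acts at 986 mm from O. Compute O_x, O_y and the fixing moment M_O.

Resultant of the distributed load: 1.1 × 577 = 634.7 N at 471.5 mm from O.
ΣF_x = 0: O_x = 0.
ΣF_y = 0: O_y − 1.1·577 − 340 − 480 = 0 → O_y = 1455 N.
ΣM about O: M_O − (1.1·577)·471.5 − 340·664 − 480·986 = 0 → M_O = 998300 N·mm.

O_x = 0, O_y = 1455 N, M_O = 998300 N·mm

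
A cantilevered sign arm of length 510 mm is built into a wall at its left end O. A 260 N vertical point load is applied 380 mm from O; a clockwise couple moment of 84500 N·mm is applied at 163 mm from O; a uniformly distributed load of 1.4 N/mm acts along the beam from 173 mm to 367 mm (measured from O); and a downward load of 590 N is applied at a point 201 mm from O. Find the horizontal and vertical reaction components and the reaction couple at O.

O_x = 0, O_y = 1122 N, M_O = 375200 N·mm

Resultant of the distributed load: 1.4 × 194 = 271.6 N at 270 mm from O.
ΣF_x = 0: O_x = 0.
ΣF_y = 0: O_y − 260 − 1.4·194 − 590 = 0 → O_y = 1122 N.
ΣM about O: M_O − 260·380 − 84500 − (1.4·194)·270 − 590·201 = 0 → M_O = 375200 N·mm.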